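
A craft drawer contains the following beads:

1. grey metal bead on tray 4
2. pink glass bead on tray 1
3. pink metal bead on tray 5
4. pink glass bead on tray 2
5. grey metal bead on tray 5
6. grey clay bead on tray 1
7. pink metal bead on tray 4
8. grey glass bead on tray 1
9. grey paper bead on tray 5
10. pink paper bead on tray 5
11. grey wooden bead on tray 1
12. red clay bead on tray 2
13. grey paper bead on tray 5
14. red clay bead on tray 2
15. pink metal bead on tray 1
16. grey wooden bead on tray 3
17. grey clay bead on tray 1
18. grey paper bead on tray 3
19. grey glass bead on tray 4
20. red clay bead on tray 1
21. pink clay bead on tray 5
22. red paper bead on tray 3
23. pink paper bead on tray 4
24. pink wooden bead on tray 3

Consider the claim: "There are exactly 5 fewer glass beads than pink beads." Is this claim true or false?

There are 4 glass beads.
There are 9 pink beads.
The claim requires 9 − 4 (= 5) to equal 5, which holds.

True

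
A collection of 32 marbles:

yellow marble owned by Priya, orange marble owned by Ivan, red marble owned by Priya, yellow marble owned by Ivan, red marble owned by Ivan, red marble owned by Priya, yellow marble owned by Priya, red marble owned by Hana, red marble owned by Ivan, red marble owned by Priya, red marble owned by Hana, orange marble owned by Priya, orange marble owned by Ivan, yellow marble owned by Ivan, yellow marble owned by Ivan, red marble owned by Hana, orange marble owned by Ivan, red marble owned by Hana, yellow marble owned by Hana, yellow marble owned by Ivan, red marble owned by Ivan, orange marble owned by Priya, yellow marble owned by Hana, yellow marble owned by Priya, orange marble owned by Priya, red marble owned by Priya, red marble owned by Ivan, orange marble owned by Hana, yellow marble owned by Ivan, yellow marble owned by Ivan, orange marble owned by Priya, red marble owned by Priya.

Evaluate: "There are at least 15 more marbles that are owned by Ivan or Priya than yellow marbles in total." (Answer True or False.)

False

Count of marbles owned by Ivan or Priya: 25.
There are 11 yellow marbles.
The claim requires 25 − 11 = 14 ≥ 15, which does not hold.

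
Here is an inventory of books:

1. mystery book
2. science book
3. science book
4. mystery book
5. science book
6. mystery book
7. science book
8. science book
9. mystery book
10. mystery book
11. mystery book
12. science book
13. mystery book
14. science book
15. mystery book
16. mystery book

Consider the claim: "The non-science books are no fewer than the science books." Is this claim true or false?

True

non-science books: 9.
science books: 7.
The claim requires 9 ≥ 7, which holds.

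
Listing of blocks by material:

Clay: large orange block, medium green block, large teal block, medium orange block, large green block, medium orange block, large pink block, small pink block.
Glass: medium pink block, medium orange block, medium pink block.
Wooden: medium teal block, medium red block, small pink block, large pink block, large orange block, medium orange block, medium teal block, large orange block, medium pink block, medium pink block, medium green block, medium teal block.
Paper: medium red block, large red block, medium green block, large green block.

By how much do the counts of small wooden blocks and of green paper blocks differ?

small wooden blocks: 1. green paper blocks: 2.
|1 − 2| = 2 − 1 = 1.

1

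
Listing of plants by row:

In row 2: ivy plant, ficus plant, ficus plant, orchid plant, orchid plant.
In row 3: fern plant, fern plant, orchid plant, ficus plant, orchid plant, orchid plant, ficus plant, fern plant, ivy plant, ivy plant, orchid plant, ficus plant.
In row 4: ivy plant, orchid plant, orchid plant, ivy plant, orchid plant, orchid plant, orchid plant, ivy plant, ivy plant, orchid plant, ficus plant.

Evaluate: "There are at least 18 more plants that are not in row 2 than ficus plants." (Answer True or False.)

False

plants that are not in row 2: 23.
ficus plants: 6.
The claim requires 23 − 6 = 17 ≥ 18, which does not hold.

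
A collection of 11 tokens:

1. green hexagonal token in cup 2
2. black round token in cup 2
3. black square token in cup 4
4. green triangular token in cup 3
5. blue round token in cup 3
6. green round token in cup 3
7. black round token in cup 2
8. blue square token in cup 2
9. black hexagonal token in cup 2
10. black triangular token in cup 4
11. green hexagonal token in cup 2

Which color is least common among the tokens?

blue

Counts by color: black 5, green 4, blue 2.
The minimum is 2, held uniquely by blue.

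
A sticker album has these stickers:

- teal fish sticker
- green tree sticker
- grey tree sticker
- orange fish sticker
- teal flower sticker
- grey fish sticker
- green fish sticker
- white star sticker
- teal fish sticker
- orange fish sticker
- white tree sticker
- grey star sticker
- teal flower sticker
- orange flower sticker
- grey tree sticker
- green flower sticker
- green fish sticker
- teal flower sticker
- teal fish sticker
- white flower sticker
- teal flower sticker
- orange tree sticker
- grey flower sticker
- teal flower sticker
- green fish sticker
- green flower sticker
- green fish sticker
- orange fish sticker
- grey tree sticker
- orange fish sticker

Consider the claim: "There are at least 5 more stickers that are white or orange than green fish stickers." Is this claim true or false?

True

There are 9 stickers that are white or orange.
There are 4 green fish stickers.
The claim requires 9 − 4 = 5 ≥ 5, which holds.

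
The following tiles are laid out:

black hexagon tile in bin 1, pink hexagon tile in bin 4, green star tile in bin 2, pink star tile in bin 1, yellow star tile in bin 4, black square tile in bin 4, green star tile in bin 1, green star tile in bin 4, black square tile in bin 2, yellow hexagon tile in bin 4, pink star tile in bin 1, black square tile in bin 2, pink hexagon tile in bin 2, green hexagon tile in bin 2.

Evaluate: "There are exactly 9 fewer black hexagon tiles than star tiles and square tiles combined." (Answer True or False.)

False

black hexagon tiles: 1.
star tiles: 6; square tiles: 3; combined: 6 + 3 = 9.
The claim requires 9 − 1 (= 8) to equal 9, which does not hold.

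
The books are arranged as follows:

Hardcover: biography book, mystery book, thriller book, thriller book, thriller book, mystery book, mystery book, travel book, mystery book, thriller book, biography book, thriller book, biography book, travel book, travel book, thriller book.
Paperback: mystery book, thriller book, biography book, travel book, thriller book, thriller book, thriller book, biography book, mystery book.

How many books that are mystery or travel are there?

mystery: 6; travel: 4; together 6 + 4 = 10.

10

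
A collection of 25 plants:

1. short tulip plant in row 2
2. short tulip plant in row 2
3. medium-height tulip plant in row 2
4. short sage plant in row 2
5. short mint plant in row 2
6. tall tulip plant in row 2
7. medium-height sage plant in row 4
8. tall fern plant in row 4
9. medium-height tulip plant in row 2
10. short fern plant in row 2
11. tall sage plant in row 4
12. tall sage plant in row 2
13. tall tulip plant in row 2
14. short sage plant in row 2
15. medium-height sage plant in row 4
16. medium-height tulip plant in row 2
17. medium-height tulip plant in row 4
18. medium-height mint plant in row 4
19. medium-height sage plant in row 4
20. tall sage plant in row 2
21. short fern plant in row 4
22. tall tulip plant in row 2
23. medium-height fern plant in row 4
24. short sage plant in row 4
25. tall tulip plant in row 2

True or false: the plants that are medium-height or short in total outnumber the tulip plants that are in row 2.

|plants that are medium-height or short| = 17.
|tulip plants in row 2| = 9.
The claim requires 17 > 9, which holds.

True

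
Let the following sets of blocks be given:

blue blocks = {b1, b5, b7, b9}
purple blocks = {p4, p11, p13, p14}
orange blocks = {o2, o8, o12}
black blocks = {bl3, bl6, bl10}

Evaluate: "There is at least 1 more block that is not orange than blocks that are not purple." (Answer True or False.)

blocks that are not orange: 11.
blocks that are not purple: 10.
The claim requires 11 − 10 = 1 ≥ 1, which holds.

True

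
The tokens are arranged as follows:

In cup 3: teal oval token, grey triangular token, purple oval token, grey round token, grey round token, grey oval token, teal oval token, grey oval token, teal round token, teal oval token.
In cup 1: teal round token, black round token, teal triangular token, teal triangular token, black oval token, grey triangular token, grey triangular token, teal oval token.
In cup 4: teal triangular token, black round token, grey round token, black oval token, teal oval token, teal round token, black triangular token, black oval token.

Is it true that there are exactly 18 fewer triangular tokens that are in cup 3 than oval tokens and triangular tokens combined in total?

False

triangular tokens in cup 3: 1.
oval tokens: 11; triangular tokens: 7; combined: 11 + 7 = 18.
The claim requires 18 − 1 (= 17) to equal 18, which does not hold.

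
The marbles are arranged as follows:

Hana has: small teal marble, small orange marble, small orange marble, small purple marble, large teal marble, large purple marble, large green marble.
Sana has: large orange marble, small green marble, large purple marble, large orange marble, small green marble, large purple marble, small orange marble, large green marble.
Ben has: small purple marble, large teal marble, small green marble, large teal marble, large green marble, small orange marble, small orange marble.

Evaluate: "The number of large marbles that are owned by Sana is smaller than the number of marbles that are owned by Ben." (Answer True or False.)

large marbles owned by Sana: 5.
marbles owned by Ben: 7.
The claim requires 5 < 7, which holds.

True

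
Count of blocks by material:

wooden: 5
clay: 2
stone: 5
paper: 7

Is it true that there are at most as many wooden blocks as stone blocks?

True

wooden blocks: 5.
stone blocks: 5.
The claim requires 5 ≤ 5, which holds.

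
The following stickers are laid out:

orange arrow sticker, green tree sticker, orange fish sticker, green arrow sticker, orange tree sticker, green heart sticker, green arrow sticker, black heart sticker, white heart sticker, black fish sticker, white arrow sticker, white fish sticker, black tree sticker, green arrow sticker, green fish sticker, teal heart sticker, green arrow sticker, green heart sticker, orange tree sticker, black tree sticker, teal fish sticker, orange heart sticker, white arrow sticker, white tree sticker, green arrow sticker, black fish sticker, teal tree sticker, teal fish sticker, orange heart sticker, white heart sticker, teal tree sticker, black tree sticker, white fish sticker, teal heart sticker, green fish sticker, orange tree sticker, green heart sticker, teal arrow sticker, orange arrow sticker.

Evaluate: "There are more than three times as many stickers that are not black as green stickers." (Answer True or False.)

False

|stickers that are not black| = 33.
|green stickers| = 11.
The claim requires 33 > 3 × 11 = 33, which does not hold.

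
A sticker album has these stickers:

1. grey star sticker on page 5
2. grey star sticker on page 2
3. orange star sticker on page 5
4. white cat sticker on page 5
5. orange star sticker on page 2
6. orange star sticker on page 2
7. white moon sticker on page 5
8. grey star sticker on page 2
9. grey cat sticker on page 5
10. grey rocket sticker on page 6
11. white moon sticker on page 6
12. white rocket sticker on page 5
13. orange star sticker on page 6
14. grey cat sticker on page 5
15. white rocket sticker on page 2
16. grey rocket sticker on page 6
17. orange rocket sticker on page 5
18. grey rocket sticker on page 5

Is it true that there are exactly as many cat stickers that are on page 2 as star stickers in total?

False

cat stickers on page 2: 0.
star stickers: 7.
The claim requires 0 = 7, which does not hold.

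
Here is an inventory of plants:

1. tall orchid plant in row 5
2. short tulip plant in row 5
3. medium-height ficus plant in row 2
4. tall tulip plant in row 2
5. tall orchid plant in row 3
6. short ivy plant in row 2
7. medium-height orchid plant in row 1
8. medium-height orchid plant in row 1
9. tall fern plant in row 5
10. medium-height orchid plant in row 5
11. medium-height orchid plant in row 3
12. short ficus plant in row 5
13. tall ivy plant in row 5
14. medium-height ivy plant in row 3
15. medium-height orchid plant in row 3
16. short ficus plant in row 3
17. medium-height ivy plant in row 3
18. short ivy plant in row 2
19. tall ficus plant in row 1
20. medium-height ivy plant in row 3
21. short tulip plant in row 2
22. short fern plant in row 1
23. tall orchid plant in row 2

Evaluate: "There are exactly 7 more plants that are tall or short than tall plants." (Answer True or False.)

|plants that are tall or short| = 14.
|tall plants| = 7.
The claim requires 14 − 7 (= 7) to equal 7, which holds.

True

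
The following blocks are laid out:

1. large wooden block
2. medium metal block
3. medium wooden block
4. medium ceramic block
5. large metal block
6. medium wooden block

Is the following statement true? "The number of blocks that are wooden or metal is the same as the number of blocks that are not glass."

There are 5 blocks that are wooden or metal.
There are 6 blocks that are not glass.
The claim requires 5 = 6, which does not hold.

False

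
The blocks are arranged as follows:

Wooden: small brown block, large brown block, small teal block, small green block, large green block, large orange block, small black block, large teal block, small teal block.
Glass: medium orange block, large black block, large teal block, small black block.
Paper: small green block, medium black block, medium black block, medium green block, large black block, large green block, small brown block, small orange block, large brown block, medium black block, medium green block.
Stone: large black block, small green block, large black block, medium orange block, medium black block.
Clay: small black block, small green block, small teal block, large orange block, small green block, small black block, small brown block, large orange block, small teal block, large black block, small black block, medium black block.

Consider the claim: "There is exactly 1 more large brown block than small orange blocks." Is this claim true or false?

|large brown blocks| = 2.
|small orange blocks| = 1.
The claim requires 2 − 1 (= 1) to equal 1, which holds.

True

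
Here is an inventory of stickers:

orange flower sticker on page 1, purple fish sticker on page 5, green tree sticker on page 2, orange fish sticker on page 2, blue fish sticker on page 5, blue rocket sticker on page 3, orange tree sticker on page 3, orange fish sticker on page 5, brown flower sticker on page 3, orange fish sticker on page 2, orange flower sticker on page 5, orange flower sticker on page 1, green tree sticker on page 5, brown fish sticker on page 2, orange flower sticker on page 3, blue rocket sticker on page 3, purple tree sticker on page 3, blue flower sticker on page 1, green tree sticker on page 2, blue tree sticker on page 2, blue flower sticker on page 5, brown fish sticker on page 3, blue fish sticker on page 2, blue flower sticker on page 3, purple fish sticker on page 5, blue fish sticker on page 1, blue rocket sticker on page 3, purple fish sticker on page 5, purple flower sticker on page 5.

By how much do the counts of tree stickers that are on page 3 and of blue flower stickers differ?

1

tree stickers on page 3: 2. blue flower stickers: 3.
|2 − 3| = 3 − 2 = 1.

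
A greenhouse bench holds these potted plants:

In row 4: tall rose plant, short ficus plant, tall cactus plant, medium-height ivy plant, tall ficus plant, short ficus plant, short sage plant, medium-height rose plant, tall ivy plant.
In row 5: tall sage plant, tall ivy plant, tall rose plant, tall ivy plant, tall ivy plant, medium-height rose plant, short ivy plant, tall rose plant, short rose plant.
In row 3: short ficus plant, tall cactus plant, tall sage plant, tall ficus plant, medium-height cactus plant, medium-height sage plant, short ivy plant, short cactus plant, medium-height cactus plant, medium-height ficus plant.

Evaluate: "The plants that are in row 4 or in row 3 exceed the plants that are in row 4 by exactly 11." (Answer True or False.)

plants in row 4 or in row 3: 19.
plants in row 4: 9.
The claim requires 19 − 9 (= 10) to equal 11, which does not hold.

False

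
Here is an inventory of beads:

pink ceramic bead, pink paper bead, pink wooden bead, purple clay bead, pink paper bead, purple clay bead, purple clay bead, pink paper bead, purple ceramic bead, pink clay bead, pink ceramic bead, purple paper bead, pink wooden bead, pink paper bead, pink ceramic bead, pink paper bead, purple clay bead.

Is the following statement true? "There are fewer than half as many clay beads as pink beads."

True

There are 5 clay beads.
There are 11 pink beads.
The claim requires 2 × 5 = 10 < 11, which holds.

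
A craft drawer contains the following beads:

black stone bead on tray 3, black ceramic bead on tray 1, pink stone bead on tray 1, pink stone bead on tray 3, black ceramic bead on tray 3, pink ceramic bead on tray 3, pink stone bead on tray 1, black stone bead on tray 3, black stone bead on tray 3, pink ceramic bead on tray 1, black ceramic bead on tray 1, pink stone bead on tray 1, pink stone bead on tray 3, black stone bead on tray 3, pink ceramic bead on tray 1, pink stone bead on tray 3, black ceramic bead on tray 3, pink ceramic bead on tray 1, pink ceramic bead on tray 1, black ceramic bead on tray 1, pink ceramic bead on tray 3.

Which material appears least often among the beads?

Counts by material: ceramic 11, stone 10.
The minimum is 10, held uniquely by stone.

stone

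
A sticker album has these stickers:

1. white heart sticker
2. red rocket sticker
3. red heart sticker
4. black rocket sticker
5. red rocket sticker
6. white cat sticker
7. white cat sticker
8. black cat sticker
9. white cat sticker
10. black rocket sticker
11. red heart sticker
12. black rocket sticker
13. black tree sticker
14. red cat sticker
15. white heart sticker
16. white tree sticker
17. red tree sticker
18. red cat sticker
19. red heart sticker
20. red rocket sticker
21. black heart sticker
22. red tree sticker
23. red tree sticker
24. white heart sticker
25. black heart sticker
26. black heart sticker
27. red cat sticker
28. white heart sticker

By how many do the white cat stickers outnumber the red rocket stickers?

white cat stickers: 3.
red rocket stickers: 3.
3 − 3 = 0.

0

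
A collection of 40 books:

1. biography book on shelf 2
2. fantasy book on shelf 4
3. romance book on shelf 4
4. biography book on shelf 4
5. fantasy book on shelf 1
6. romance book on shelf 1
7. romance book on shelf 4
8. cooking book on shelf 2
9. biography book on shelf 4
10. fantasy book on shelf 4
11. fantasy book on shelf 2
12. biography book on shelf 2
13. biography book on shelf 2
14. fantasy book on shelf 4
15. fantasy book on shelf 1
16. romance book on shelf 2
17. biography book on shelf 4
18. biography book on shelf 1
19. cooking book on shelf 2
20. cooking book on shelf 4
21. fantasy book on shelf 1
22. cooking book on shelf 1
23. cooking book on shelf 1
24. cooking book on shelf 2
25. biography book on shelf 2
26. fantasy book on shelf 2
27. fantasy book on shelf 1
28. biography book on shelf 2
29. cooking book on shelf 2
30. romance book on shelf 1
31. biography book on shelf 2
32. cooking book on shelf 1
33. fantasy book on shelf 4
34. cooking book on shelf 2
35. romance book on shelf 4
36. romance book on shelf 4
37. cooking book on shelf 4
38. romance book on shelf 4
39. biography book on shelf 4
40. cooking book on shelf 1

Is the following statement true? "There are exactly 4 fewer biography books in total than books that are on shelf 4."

True

There are 11 biography books.
There are 15 books on shelf 4.
The claim requires 15 − 11 (= 4) to equal 4, which holds.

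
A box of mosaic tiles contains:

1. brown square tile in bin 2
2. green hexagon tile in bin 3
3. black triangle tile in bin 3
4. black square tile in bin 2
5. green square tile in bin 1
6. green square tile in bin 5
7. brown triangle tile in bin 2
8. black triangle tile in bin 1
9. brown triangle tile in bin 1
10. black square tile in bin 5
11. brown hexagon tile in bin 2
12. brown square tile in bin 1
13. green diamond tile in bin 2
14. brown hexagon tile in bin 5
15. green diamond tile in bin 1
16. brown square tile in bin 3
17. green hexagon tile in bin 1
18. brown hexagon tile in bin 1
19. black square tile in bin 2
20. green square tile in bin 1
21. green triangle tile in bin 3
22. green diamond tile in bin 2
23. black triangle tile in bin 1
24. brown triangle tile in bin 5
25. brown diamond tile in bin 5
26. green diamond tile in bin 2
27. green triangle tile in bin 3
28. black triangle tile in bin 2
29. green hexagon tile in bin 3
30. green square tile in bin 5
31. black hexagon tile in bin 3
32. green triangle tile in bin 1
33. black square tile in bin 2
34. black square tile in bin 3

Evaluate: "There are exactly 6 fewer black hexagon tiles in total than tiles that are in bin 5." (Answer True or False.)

|black hexagon tiles| = 1.
|tiles in bin 5| = 6.
The claim requires 6 − 1 (= 5) to equal 6, which does not hold.

False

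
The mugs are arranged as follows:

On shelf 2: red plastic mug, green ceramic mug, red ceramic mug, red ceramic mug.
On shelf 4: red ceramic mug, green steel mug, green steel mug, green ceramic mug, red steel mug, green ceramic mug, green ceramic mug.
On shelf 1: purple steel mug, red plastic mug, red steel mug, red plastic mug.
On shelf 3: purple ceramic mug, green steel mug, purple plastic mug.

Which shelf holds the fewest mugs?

Counts by shelf: shelf 4→7, shelf 2→4, shelf 1→4, shelf 3→3.
The minimum is 3, held uniquely by shelf 3.

shelf 3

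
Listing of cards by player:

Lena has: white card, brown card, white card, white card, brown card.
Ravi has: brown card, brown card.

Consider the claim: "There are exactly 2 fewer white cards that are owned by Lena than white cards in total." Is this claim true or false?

False

|white cards owned by Lena| = 3.
|white cards| = 3.
The claim requires 3 − 3 (= 0) to equal 2, which does not hold.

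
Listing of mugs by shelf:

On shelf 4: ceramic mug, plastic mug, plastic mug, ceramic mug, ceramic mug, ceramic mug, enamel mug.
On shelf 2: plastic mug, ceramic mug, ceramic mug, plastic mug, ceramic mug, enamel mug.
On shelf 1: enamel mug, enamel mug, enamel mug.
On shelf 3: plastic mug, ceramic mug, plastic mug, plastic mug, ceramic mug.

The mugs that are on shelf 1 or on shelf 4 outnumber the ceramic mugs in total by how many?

1

mugs on shelf 1 or on shelf 4: 10.
ceramic mugs: 9.
10 − 9 = 1.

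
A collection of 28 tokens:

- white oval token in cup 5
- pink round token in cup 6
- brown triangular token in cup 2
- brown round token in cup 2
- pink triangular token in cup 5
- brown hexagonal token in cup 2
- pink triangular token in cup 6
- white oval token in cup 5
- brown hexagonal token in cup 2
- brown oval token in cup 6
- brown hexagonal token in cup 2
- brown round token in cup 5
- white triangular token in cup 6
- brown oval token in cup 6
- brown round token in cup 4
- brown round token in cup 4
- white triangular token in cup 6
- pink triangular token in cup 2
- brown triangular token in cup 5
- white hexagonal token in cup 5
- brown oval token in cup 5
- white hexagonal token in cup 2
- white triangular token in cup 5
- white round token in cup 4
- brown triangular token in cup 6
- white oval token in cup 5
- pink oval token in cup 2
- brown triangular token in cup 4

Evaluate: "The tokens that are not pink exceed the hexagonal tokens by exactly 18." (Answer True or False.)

tokens that are not pink: 23.
hexagonal tokens: 5.
The claim requires 23 − 5 (= 18) to equal 18, which holds.

True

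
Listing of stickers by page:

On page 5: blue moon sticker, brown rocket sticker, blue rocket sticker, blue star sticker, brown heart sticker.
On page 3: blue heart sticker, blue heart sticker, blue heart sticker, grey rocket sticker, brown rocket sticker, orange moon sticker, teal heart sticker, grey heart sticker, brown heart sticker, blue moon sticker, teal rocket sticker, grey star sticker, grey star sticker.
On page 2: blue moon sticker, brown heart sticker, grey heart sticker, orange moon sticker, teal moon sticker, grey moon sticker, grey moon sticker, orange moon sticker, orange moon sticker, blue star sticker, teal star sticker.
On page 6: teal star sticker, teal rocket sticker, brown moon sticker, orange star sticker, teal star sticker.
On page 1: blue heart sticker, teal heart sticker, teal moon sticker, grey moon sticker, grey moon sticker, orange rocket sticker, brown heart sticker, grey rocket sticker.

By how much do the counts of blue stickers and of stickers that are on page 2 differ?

1

blue stickers: 10. stickers on page 2: 11.
|10 − 11| = 11 − 10 = 1.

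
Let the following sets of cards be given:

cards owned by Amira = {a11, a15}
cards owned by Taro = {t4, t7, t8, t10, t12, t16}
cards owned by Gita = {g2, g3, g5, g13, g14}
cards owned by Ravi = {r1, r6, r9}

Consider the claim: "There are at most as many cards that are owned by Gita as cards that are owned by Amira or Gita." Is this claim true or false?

Count of cards owned by Gita: 5.
Count of cards owned by Amira or Gita: 7.
The claim requires 5 ≤ 7, which holds.

True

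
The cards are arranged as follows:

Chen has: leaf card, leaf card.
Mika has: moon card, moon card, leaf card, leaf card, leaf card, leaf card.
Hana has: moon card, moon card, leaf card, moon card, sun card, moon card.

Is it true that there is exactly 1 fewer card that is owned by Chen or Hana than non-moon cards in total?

cards owned by Chen or Hana: 8.
non-moon cards: 8.
The claim requires 8 − 8 (= 0) to equal 1, which does not hold.

False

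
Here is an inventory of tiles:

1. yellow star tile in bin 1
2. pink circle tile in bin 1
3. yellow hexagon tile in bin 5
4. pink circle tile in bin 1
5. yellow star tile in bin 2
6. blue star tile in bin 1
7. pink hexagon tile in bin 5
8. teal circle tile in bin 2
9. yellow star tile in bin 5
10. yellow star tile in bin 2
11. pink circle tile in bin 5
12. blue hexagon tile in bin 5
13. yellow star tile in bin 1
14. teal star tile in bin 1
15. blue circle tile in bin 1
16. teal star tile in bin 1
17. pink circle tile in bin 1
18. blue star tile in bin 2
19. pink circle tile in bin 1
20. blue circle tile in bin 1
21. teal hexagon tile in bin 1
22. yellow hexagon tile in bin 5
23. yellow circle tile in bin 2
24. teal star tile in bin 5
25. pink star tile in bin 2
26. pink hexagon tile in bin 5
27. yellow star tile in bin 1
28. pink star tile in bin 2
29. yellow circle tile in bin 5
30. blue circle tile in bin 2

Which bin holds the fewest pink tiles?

bin 2

Counts by bin (restricted to pink tiles): bin 1→4, bin 5→3, bin 2→2.
The minimum is 2, held uniquely by bin 2.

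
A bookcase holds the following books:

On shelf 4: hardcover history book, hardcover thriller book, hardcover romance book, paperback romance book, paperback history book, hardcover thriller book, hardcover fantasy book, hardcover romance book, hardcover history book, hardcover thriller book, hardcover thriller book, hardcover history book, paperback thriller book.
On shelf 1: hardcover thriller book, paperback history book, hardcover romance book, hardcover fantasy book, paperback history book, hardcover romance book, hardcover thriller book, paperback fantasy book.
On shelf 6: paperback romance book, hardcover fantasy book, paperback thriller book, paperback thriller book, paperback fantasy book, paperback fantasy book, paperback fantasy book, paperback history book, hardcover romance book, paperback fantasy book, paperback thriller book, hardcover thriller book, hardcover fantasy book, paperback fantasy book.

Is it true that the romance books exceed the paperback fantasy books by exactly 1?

|romance books| = 7.
|paperback fantasy books| = 6.
The claim requires 7 − 6 (= 1) to equal 1, which holds.

True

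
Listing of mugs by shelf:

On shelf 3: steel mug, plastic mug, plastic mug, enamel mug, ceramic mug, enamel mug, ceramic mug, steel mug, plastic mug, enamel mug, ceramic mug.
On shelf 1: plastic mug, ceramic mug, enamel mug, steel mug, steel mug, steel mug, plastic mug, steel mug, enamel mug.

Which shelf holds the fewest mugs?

shelf 1

Counts by shelf: shelf 3→11, shelf 1→9.
The minimum is 9, held uniquely by shelf 1.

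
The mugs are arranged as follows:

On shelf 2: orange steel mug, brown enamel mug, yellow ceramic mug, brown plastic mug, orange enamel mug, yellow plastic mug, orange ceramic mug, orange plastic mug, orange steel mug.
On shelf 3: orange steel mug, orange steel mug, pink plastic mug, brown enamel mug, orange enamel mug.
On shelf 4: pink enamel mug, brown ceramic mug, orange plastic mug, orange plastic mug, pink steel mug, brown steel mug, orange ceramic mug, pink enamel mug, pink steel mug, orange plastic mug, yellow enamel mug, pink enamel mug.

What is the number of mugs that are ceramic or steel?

ceramic: 4; steel: 7; together 4 + 7 = 11.

11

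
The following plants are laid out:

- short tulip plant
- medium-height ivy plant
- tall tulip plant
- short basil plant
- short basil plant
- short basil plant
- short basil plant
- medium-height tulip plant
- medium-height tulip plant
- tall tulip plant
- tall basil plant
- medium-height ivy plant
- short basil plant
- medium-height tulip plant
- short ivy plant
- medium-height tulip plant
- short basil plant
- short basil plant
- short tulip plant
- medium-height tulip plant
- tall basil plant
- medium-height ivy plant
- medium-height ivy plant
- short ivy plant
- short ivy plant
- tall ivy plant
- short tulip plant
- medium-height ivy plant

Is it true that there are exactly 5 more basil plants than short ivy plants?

False

|basil plants| = 9.
|short ivy plants| = 3.
The claim requires 9 − 3 (= 6) to equal 5, which does not hold.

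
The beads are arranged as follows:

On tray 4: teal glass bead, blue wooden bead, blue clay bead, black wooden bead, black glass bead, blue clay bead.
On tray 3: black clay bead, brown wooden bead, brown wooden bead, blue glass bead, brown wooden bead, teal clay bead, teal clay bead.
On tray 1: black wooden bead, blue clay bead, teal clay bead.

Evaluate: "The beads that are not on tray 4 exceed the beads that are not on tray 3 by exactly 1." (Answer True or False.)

There are 10 beads that are not on tray 4.
There are 9 beads that are not on tray 3.
The claim requires 10 − 9 (= 1) to equal 1, which holds.

True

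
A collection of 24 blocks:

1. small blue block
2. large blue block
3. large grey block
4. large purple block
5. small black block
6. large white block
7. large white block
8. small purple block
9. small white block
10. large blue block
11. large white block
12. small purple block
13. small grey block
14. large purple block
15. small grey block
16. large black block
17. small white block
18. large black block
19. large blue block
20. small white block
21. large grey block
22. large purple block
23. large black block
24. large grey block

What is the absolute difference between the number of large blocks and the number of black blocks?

large blocks: 15. black blocks: 4.
|15 − 4| = 15 − 4 = 11.

11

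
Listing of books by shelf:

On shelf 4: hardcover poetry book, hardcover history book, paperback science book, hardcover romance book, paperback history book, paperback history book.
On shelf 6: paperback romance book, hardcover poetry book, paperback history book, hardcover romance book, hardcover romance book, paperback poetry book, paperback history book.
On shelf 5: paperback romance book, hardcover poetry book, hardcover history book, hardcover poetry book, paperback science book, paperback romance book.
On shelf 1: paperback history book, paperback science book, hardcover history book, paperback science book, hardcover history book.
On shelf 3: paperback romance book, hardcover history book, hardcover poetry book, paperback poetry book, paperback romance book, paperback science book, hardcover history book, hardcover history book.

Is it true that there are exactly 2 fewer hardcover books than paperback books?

There are 15 hardcover books.
There are 17 paperback books.
The claim requires 17 − 15 (= 2) to equal 2, which holds.

True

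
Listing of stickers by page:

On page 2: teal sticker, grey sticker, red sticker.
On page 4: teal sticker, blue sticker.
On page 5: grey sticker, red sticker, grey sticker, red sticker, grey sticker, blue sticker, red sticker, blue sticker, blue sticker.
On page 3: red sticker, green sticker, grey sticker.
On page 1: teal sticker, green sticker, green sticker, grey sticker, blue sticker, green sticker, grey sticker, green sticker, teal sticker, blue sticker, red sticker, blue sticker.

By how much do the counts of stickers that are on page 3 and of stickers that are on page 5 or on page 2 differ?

stickers on page 3: 3. stickers on page 5 or on page 2: 12.
|3 − 12| = 12 − 3 = 9.

9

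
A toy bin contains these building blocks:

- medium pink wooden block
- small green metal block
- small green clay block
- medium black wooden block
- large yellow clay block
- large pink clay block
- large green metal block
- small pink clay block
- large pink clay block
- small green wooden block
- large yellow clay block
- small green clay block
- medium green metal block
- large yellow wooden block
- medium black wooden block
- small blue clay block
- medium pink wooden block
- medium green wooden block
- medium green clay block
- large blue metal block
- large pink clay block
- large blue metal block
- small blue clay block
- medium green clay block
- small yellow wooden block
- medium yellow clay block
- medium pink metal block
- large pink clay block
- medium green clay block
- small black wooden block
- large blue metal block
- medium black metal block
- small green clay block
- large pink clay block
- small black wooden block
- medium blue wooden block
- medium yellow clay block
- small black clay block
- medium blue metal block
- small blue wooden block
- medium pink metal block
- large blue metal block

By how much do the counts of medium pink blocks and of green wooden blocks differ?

medium pink blocks: 4. green wooden blocks: 2.
|4 − 2| = 4 − 2 = 2.

2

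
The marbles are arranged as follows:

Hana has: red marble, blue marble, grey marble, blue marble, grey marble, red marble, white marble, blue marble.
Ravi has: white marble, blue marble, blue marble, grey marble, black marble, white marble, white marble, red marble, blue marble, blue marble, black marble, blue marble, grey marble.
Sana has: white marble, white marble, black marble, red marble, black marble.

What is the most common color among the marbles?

Counts by color: blue 8, white 6, red 4, grey 4, black 4.
The maximum is 8, held uniquely by blue.

blue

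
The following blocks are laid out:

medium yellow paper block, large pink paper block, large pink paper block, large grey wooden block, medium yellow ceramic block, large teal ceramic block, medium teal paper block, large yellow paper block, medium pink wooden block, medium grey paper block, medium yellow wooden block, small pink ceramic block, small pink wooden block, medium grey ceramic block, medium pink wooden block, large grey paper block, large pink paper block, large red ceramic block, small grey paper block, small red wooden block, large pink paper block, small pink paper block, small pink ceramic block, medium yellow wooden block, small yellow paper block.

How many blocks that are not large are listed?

Total blocks: 25; with the excluded value: 9; remaining 25 − 9 = 16.

16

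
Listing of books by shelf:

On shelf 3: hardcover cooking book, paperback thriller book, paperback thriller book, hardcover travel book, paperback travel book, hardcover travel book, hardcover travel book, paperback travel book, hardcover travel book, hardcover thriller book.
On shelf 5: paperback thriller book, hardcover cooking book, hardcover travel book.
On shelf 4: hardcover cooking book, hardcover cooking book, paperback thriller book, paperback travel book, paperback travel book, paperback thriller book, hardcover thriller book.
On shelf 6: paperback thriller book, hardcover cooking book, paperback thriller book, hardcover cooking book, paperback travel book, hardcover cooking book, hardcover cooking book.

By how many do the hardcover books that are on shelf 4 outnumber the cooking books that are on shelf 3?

hardcover books on shelf 4: 3.
cooking books on shelf 3: 1.
3 − 1 = 2.

2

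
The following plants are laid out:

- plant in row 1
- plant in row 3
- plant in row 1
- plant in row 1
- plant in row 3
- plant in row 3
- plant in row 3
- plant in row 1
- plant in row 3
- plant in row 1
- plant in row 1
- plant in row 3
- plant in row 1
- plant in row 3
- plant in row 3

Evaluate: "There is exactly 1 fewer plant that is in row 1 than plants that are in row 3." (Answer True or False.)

|plants in row 1| = 7.
|plants in row 3| = 8.
The claim requires 8 − 7 (= 1) to equal 1, which holds.

True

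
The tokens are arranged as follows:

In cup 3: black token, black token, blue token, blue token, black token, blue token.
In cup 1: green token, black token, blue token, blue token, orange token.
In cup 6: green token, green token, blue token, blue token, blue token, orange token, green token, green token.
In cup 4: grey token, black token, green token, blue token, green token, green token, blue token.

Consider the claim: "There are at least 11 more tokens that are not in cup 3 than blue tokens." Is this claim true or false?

False

There are 20 tokens that are not in cup 3.
There are 10 blue tokens.
The claim requires 20 − 10 = 10 ≥ 11, which does not hold.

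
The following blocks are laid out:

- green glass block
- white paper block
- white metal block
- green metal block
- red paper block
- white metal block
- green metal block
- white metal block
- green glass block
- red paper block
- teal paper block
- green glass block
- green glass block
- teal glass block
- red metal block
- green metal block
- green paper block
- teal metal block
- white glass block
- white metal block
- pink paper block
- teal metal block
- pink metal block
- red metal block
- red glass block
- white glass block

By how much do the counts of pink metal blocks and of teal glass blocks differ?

0

pink metal blocks: 1. teal glass blocks: 1.
|1 − 1| = 1 − 1 = 0.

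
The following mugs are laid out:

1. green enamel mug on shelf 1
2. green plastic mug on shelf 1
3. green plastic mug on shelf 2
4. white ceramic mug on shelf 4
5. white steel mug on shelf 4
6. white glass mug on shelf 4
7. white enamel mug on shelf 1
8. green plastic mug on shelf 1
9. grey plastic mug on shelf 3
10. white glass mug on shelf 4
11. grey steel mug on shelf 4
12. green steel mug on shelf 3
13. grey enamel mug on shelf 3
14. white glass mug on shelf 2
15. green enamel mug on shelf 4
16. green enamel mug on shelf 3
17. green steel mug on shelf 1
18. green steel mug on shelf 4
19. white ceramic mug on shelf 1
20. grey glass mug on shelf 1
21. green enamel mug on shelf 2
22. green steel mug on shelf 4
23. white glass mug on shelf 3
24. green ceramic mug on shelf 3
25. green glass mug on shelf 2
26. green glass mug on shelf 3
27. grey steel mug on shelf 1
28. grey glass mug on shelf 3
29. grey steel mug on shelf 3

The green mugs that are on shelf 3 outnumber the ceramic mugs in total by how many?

green mugs on shelf 3: 4.
ceramic mugs: 3.
4 − 3 = 1.

1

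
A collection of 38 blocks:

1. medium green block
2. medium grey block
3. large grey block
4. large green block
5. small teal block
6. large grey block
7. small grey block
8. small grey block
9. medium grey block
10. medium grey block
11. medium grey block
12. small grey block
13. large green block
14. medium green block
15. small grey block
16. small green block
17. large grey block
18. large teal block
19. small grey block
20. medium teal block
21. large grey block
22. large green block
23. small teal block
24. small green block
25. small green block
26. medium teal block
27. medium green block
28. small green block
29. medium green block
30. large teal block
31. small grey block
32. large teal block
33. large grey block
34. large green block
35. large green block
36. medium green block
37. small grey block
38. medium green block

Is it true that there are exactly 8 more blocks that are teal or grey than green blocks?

True

There are 23 blocks that are teal or grey.
There are 15 green blocks.
The claim requires 23 − 15 (= 8) to equal 8, which holds.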